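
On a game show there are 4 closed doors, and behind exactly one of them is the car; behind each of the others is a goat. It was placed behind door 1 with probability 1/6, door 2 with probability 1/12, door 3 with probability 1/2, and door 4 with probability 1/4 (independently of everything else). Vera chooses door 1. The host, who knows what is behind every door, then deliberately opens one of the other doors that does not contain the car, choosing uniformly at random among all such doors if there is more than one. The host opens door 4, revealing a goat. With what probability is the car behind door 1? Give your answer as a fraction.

Condition on the true location of the car.
If it is behind door 1 (prior 1/6): the host has 3 equally likely choices, so probability 1/3; weight (1/6)·(1/3) = 1/18.
If it is behind door 2 (prior 1/12): the host has 2 equally likely choices, so probability 1/2; weight (1/12)·(1/2) = 1/24.
If it is behind door 3 (prior 1/2): the host has 2 equally likely choices, so probability 1/2; weight (1/2)·(1/2) = 1/4.
If it is behind door 4 (prior 1/4): the host opened door 4, so this case is ruled out; weight (1/4)·0 = 0.
The weights sum to 25/72.
So P(the car behind door 1 | the host opened door 4) = (1/18) / (25/72) = 4/25.

4/25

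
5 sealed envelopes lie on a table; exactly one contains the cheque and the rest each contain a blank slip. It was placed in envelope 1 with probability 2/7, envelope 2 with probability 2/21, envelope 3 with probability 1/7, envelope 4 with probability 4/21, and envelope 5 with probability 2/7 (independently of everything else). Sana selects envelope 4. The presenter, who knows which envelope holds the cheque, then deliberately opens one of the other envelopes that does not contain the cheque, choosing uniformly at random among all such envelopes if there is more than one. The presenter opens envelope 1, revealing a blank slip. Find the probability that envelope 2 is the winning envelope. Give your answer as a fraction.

Apply Bayes' rule, conditioning on where the cheque actually is.
If it is in envelope 1 (prior 2/7): the presenter opened envelope 1, so this case is ruled out; weight (2/7)·0 = 0.
If it is in envelope 2 (prior 2/21): the presenter has 3 equally likely choices, so probability 1/3; weight (2/21)·(1/3) = 2/63.
If it is in envelope 3 (prior 1/7): the presenter has 3 equally likely choices, so probability 1/3; weight (1/7)·(1/3) = 1/21.
If it is in envelope 4 (prior 4/21): the presenter has 4 equally likely choices, so probability 1/4; weight (4/21)·(1/4) = 1/21.
If it is in envelope 5 (prior 2/7): the presenter has 3 equally likely choices, so probability 1/3; weight (2/7)·(1/3) = 2/21.
The weights sum to 2/9.
So P(the cheque in envelope 2 | the presenter opened envelope 1) = (2/63) / (2/9) = 1/7.

1/7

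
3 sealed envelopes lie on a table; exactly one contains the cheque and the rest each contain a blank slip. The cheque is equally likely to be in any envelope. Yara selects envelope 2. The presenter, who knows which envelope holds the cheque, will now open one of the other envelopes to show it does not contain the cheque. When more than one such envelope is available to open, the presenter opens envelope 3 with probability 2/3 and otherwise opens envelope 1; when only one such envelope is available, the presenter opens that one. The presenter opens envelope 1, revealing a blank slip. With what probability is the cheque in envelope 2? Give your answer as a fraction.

Condition on the true location of the cheque.
If it is in envelope 1 (prior 1/3): the presenter opened envelope 1, so this case is ruled out; weight (1/3)·0 = 0.
If it is in envelope 2 (prior 1/3): envelope 3 is available but not opened, probability 1/3; weight (1/3)·(1/3) = 1/9.
If it is in envelope 3 (prior 1/3): only envelope 1 is available, probability 1; weight (1/3)·1 = 1/3.
The weights sum to 4/9.
So P(the cheque in envelope 2 | the presenter opened envelope 1) = (1/9) / (4/9) = 1/4.

1/4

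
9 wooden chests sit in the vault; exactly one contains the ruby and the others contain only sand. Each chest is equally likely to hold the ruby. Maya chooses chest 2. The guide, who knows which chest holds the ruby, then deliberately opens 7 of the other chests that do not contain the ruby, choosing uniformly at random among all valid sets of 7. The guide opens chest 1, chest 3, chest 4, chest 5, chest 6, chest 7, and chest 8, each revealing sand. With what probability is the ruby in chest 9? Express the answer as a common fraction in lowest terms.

8/9

Consider each possible location of the ruby in turn.
If it is in any of chests 1, 3, 4, 5, 6, 7, and 8 (prior 1/9 each): that chest was opened and seen not to hold the prize — ruled out; weight (1/9)·0 = 0 each.
If it is in chest 2 (prior 1/9): the guide has 8 equally likely choices, so probability 1/8; weight (1/9)·(1/8) = 1/72.
If it is in chest 9 (prior 1/9): the guide has no choice, probability 1; weight (1/9)·1 = 1/9.
The weights sum to 1/8.
So P(the ruby in chest 9 | the guide opened chest 1, chest 3, chest 4, chest 5, chest 6, chest 7, and chest 8) = (1/9) / (1/8) = 8/9.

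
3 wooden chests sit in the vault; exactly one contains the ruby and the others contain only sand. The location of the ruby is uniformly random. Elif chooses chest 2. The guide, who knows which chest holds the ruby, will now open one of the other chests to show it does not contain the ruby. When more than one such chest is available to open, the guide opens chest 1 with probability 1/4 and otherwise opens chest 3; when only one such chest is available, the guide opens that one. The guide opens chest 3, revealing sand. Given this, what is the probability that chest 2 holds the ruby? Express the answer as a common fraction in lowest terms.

3/7

Apply Bayes' rule, conditioning on where the ruby actually is.
If it is in chest 1 (prior 1/3): only chest 3 is available, probability 1; weight (1/3)·1 = 1/3.
If it is in chest 2 (prior 1/3): chest 1 is available but not opened, probability 3/4; weight (1/3)·(3/4) = 1/4.
If it is in chest 3 (prior 1/3): the guide opened chest 3, so this case is ruled out; weight (1/3)·0 = 0.
The weights sum to 7/12.
So P(the ruby in chest 2 | the guide opened chest 3) = (1/4) / (7/12) = 3/7.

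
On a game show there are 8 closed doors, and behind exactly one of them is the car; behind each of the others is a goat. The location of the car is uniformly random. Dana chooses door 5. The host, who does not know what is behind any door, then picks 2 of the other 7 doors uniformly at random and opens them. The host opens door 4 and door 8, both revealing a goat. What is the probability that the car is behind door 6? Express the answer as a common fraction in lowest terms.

1/6

Consider each possible location of the car in turn.
If it is behind any of doors 1, 2, 3, 5, 6, and 7 (prior 1/8 each): the host picks exactly this set with probability 1/21 regardless, and none is the prize; weight (1/8)·(1/21) = 1/168 each.
If it is behind either of doors 4 and 8 (prior 1/8 each): that door was opened and seen not to hold the prize — ruled out; weight (1/8)·0 = 0 each.
The weights sum to 1/28.
So P(the car behind door 6 | the host opened door 4 and door 8) = (1/168) / (1/28) = 1/6.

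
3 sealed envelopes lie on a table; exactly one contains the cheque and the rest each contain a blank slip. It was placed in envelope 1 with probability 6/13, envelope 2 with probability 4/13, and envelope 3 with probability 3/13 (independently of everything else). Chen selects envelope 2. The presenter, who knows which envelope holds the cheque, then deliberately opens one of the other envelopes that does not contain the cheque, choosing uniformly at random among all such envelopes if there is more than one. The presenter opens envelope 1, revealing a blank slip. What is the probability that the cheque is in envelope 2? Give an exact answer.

Condition on the true location of the cheque.
If it is in envelope 1 (prior 6/13): the presenter opened envelope 1, so this case is ruled out; weight (6/13)·0 = 0.
If it is in envelope 2 (prior 4/13): the presenter has 2 equally likely choices, so probability 1/2; weight (4/13)·(1/2) = 2/13.
If it is in envelope 3 (prior 3/13): the presenter has no choice, probability 1; weight (3/13)·1 = 3/13.
The weights sum to 5/13.
So P(the cheque in envelope 2 | the presenter opened envelope 1) = (2/13) / (5/13) = 2/5.

2/5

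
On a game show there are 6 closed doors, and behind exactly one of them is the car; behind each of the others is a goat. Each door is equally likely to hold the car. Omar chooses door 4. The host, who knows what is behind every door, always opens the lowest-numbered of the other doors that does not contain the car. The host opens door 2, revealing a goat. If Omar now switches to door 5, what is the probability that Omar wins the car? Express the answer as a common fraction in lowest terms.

Consider each possible location of the car in turn.
If it is behind door 1 (prior 1/6): door 2 is the lowest-numbered option available, probability 1; weight (1/6)·1 = 1/6.
If it is behind door 2 (prior 1/6): the host opened door 2, so this case is ruled out; weight (1/6)·0 = 0.
If it is behind any of doors 3, 4, 5, and 6 (prior 1/6 each): the host would have opened door 1 instead, probability 0; weight (1/6)·0 = 0 each.
The weights sum to 1/6.
So P(the car behind door 5 | the host opened door 2) = 0 / (1/6) = 0.

0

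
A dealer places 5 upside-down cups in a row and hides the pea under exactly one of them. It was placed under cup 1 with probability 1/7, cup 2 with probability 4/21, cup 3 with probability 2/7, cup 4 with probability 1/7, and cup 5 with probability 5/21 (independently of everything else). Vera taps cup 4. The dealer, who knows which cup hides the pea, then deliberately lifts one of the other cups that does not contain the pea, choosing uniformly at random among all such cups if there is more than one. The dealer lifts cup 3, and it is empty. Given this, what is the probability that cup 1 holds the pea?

Consider each possible location of the pea in turn.
If it is under cup 1 (prior 1/7): the dealer has 3 equally likely choices, so probability 1/3; weight (1/7)·(1/3) = 1/21.
If it is under cup 2 (prior 4/21): the dealer has 3 equally likely choices, so probability 1/3; weight (4/21)·(1/3) = 4/63.
If it is under cup 3 (prior 2/7): the dealer opened cup 3, so this case is ruled out; weight (2/7)·0 = 0.
If it is under cup 4 (prior 1/7): the dealer has 4 equally likely choices, so probability 1/4; weight (1/7)·(1/4) = 1/28.
If it is under cup 5 (prior 5/21): the dealer has 3 equally likely choices, so probability 1/3; weight (5/21)·(1/3) = 5/63.
The weights sum to 19/84.
So P(the pea under cup 1 | the dealer opened cup 3) = (1/21) / (19/84) = 4/19.

4/19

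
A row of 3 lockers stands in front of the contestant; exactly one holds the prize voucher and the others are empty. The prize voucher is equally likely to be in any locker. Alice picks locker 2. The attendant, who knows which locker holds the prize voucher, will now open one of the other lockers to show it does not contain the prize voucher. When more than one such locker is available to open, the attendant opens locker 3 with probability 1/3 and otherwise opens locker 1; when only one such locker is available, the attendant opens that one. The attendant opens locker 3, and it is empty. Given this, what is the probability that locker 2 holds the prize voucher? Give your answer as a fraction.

1/4

Condition on the true location of the prize voucher.
If it is in locker 1 (prior 1/3): only locker 3 is available, probability 1; weight (1/3)·1 = 1/3.
If it is in locker 2 (prior 1/3): locker 3 is available, opened with probability 1/3; weight (1/3)·(1/3) = 1/9.
If it is in locker 3 (prior 1/3): the attendant opened locker 3, so this case is ruled out; weight (1/3)·0 = 0.
The weights sum to 4/9.
So P(the prize voucher in locker 2 | the attendant opened locker 3) = (1/9) / (4/9) = 1/4.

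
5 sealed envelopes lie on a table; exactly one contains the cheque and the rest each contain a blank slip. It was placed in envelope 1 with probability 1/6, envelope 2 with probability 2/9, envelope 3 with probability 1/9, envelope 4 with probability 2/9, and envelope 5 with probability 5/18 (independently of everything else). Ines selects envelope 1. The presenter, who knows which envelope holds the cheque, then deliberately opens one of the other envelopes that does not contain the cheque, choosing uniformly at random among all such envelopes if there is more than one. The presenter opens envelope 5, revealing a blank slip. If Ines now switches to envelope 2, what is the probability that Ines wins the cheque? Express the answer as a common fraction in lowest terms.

16/49

Consider each possible location of the cheque in turn.
If it is in envelope 1 (prior 1/6): the presenter has 4 equally likely choices, so probability 1/4; weight (1/6)·(1/4) = 1/24.
If it is in either of envelopes 2 and 4 (prior 2/9 each): the presenter has 3 equally likely choices, so probability 1/3; weight (2/9)·(1/3) = 2/27 each.
If it is in envelope 3 (prior 1/9): the presenter has 3 equally likely choices, so probability 1/3; weight (1/9)·(1/3) = 1/27.
If it is in envelope 5 (prior 5/18): the presenter opened envelope 5, so this case is ruled out; weight (5/18)·0 = 0.
The weights sum to 49/216.
So P(the cheque in envelope 2 | the presenter opened envelope 5) = (2/27) / (49/216) = 16/49.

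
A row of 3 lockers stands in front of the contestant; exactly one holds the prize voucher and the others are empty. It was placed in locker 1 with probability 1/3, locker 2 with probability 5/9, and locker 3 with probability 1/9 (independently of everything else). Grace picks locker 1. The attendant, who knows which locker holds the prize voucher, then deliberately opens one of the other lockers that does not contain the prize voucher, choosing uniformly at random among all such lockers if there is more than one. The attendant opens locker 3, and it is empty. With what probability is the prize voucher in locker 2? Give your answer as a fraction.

Condition on the true location of the prize voucher.
If it is in locker 1 (prior 1/3): the attendant has 2 equally likely choices, so probability 1/2; weight (1/3)·(1/2) = 1/6.
If it is in locker 2 (prior 5/9): the attendant has no choice, probability 1; weight (5/9)·1 = 5/9.
If it is in locker 3 (prior 1/9): the attendant opened locker 3, so this case is ruled out; weight (1/9)·0 = 0.
The weights sum to 13/18.
So P(the prize voucher in locker 2 | the attendant opened locker 3) = (5/9) / (13/18) = 10/13.

10/13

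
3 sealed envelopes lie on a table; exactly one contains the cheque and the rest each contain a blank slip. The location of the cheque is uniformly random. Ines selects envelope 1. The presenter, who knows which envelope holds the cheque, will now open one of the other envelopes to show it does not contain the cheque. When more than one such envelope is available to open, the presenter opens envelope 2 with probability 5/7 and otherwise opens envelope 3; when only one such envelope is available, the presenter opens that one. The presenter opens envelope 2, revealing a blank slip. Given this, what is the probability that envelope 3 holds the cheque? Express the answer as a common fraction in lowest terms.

Condition on the true location of the cheque.
If it is in envelope 1 (prior 1/3): envelope 2 is available, opened with probability 5/7; weight (1/3)·(5/7) = 5/21.
If it is in envelope 2 (prior 1/3): the presenter opened envelope 2, so this case is ruled out; weight (1/3)·0 = 0.
If it is in envelope 3 (prior 1/3): only envelope 2 is available, probability 1; weight (1/3)·1 = 1/3.
The weights sum to 4/7.
So P(the cheque in envelope 3 | the presenter opened envelope 2) = (1/3) / (4/7) = 7/12.

7/12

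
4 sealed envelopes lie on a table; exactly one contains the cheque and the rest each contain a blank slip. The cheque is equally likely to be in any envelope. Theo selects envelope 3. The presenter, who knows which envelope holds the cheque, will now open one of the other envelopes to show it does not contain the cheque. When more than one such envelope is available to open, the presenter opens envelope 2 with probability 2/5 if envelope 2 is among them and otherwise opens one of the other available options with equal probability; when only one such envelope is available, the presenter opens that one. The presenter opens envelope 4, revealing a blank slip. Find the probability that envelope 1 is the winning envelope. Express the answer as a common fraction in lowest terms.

Condition on the true location of the cheque.
If it is in envelope 1 (prior 1/4): envelope 2 is available but not opened, probability 3/5; weight (1/4)·(3/5) = 3/20.
If it is in envelope 2 (prior 1/4): envelope 2 holds the prize so is unavailable; the presenter chooses uniformly among the 2 others, probability 1/2; weight (1/4)·(1/2) = 1/8.
If it is in envelope 3 (prior 1/4): envelope 2 is available but not opened; envelope 4 gets probability (1 − 2/5)/2 = 3/10; weight (1/4)·(3/10) = 3/40.
If it is in envelope 4 (prior 1/4): the presenter opened envelope 4, so this case is ruled out; weight (1/4)·0 = 0.
The weights sum to 7/20.
So P(the cheque in envelope 1 | the presenter opened envelope 4) = (3/20) / (7/20) = 3/7.

3/7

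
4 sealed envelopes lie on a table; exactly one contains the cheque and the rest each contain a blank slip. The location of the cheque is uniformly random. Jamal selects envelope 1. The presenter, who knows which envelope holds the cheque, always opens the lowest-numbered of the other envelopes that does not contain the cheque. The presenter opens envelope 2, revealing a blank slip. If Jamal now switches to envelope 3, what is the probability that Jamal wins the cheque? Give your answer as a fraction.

1/3

Apply Bayes' rule, conditioning on where the cheque actually is.
If it is in any of envelopes 1, 3, and 4 (prior 1/4 each): envelope 2 is the lowest-numbered option available, probability 1; weight (1/4)·1 = 1/4 each.
If it is in envelope 2 (prior 1/4): the presenter opened envelope 2, so this case is ruled out; weight (1/4)·0 = 0.
The weights sum to 3/4.
So P(the cheque in envelope 3 | the presenter opened envelope 2) = (1/4) / (3/4) = 1/3.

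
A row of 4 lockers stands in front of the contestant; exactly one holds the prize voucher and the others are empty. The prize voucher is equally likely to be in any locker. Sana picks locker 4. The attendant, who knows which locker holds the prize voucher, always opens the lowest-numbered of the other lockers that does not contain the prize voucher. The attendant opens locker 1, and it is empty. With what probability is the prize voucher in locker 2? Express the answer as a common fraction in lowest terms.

Apply Bayes' rule, conditioning on where the prize voucher actually is.
If it is in locker 1 (prior 1/4): the attendant opened locker 1, so this case is ruled out; weight (1/4)·0 = 0.
If it is in any of lockers 2, 3, and 4 (prior 1/4 each): locker 1 is the lowest-numbered option available, probability 1; weight (1/4)·1 = 1/4 each.
The weights sum to 3/4.
So P(the prize voucher in locker 2 | the attendant opened locker 1) = (1/4) / (3/4) = 1/3.

1/3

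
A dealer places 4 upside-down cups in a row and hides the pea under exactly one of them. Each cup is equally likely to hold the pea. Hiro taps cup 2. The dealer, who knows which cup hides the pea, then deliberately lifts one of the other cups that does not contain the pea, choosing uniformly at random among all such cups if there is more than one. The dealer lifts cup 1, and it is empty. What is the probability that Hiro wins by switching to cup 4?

Condition on the true location of the pea.
If it is under cup 1 (prior 1/4): the dealer opened cup 1, so this case is ruled out; weight (1/4)·0 = 0.
If it is under cup 2 (prior 1/4): the dealer has 3 equally likely choices, so probability 1/3; weight (1/4)·(1/3) = 1/12.
If it is under either of cups 3 and 4 (prior 1/4 each): the dealer has 2 equally likely choices, so probability 1/2; weight (1/4)·(1/2) = 1/8 each.
The weights sum to 1/3.
So P(the pea under cup 4 | the dealer opened cup 1) = (1/8) / (1/3) = 3/8.

3/8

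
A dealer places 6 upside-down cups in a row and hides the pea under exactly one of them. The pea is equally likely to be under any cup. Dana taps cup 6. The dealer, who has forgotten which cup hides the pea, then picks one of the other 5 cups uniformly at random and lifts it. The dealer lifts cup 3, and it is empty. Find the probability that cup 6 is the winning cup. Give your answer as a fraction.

Consider each possible location of the pea in turn.
If it is under any of cups 1, 2, 4, 5, and 6 (prior 1/6 each): the dealer picks cup 3 with probability 1/5 regardless, and it is not the prize; weight (1/6)·(1/5) = 1/30 each.
If it is under cup 3 (prior 1/6): the dealer opened cup 3, so this case is ruled out; weight (1/6)·0 = 0.
The weights sum to 1/6.
So P(the pea under cup 6 | the dealer opened cup 3) = (1/30) / (1/6) = 1/5.

1/5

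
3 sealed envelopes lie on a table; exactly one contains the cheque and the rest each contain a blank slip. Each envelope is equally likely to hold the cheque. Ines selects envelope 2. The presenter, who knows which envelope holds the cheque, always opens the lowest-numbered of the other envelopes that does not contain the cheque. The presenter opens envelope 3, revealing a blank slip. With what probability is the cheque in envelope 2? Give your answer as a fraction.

0

Apply Bayes' rule, conditioning on where the cheque actually is.
If it is in envelope 1 (prior 1/3): envelope 3 is the lowest-numbered option available, probability 1; weight (1/3)·1 = 1/3.
If it is in envelope 2 (prior 1/3): the presenter would have opened envelope 1 instead, probability 0; weight (1/3)·0 = 0.
If it is in envelope 3 (prior 1/3): the presenter opened envelope 3, so this case is ruled out; weight (1/3)·0 = 0.
The weights sum to 1/3.
So P(the cheque in envelope 2 | the presenter opened envelope 3) = 0 / (1/3) = 0.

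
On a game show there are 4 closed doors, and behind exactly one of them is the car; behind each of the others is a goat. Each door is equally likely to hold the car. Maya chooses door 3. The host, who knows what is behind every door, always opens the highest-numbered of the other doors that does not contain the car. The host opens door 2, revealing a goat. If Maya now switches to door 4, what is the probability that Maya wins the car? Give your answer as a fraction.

Apply Bayes' rule, conditioning on where the car actually is.
If it is behind either of doors 1 and 3 (prior 1/4 each): the host would have opened door 4 instead, probability 0; weight (1/4)·0 = 0 each.
If it is behind door 2 (prior 1/4): the host opened door 2, so this case is ruled out; weight (1/4)·0 = 0.
If it is behind door 4 (prior 1/4): door 2 is the highest-numbered option available, probability 1; weight (1/4)·1 = 1/4.
The weights sum to 1/4.
So P(the car behind door 4 | the host opened door 2) = (1/4) / (1/4) = 1.

1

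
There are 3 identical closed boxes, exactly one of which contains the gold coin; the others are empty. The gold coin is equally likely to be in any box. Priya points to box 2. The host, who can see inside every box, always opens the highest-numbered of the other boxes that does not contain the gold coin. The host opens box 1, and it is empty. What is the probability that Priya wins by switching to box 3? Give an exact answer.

Consider each possible location of the gold coin in turn.
If it is in box 1 (prior 1/3): the host opened box 1, so this case is ruled out; weight (1/3)·0 = 0.
If it is in box 2 (prior 1/3): the host would have opened box 3 instead, probability 0; weight (1/3)·0 = 0.
If it is in box 3 (prior 1/3): box 1 is the highest-numbered option available, probability 1; weight (1/3)·1 = 1/3.
The weights sum to 1/3.
So P(the gold coin in box 3 | the host opened box 1) = (1/3) / (1/3) = 1.

1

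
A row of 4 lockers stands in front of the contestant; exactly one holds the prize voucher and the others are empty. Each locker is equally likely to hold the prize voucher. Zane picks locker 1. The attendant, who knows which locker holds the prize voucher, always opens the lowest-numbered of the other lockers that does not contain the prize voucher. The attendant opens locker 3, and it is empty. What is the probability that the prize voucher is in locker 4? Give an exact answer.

0

Condition on the true location of the prize voucher.
If it is in either of lockers 1 and 4 (prior 1/4 each): the attendant would have opened locker 2 instead, probability 0; weight (1/4)·0 = 0 each.
If it is in locker 2 (prior 1/4): locker 3 is the lowest-numbered option available, probability 1; weight (1/4)·1 = 1/4.
If it is in locker 3 (prior 1/4): the attendant opened locker 3, so this case is ruled out; weight (1/4)·0 = 0.
The weights sum to 1/4.
So P(the prize voucher in locker 4 | the attendant opened locker 3) = 0 / (1/4) = 0.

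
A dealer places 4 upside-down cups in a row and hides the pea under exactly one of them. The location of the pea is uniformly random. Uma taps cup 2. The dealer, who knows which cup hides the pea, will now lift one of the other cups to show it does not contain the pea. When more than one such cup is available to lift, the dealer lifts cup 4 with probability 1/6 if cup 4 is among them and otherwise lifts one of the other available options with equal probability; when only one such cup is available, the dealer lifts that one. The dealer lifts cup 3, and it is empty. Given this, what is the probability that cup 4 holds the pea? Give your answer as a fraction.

2/7

Consider each possible location of the pea in turn.
If it is under cup 1 (prior 1/4): cup 4 is available but not opened, probability 5/6; weight (1/4)·(5/6) = 5/24.
If it is under cup 2 (prior 1/4): cup 4 is available but not opened; cup 3 gets probability (1 − 1/6)/2 = 5/12; weight (1/4)·(5/12) = 5/48.
If it is under cup 3 (prior 1/4): the dealer opened cup 3, so this case is ruled out; weight (1/4)·0 = 0.
If it is under cup 4 (prior 1/4): cup 4 holds the prize so is unavailable; the dealer chooses uniformly among the 2 others, probability 1/2; weight (1/4)·(1/2) = 1/8.
The weights sum to 7/16.
So P(the pea under cup 4 | the dealer opened cup 3) = (1/8) / (7/16) = 2/7.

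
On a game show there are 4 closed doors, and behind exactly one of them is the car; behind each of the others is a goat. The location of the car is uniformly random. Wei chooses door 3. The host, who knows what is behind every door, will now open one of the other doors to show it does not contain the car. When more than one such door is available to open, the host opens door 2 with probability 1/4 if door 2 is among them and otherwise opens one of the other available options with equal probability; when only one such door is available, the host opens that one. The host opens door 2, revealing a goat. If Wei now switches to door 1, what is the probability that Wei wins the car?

Consider each possible location of the car in turn.
If it is behind any of doors 1, 3, and 4 (prior 1/4 each): door 2 is available, opened with probability 1/4; weight (1/4)·(1/4) = 1/16 each.
If it is behind door 2 (prior 1/4): the host opened door 2, so this case is ruled out; weight (1/4)·0 = 0.
The weights sum to 3/16.
So P(the car behind door 1 | the host opened door 2) = (1/16) / (3/16) = 1/3.

1/3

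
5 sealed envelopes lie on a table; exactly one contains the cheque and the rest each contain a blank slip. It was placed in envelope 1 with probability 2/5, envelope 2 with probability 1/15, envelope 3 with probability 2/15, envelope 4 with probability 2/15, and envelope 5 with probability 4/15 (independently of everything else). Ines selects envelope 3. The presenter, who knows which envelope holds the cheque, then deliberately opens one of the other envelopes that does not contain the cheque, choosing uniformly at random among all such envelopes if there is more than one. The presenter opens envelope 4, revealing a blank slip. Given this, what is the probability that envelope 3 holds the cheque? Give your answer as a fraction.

Condition on the true location of the cheque.
If it is in envelope 1 (prior 2/5): the presenter has 3 equally likely choices, so probability 1/3; weight (2/5)·(1/3) = 2/15.
If it is in envelope 2 (prior 1/15): the presenter has 3 equally likely choices, so probability 1/3; weight (1/15)·(1/3) = 1/45.
If it is in envelope 3 (prior 2/15): the presenter has 4 equally likely choices, so probability 1/4; weight (2/15)·(1/4) = 1/30.
If it is in envelope 4 (prior 2/15): the presenter opened envelope 4, so this case is ruled out; weight (2/15)·0 = 0.
If it is in envelope 5 (prior 4/15): the presenter has 3 equally likely choices, so probability 1/3; weight (4/15)·(1/3) = 4/45.
The weights sum to 5/18.
So P(the cheque in envelope 3 | the presenter opened envelope 4) = (1/30) / (5/18) = 3/25.

3/25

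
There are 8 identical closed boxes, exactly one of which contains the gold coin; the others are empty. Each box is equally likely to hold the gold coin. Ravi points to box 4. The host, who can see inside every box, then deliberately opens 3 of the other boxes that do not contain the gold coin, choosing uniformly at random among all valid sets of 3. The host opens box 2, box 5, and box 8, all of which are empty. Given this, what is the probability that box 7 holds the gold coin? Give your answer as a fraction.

Consider each possible location of the gold coin in turn.
If it is in any of boxes 1, 3, 6, and 7 (prior 1/8 each): the host has 20 equally likely choices, so probability 1/20; weight (1/8)·(1/20) = 1/160 each.
If it is in any of boxes 2, 5, and 8 (prior 1/8 each): that box was opened and seen not to hold the prize — ruled out; weight (1/8)·0 = 0 each.
If it is in box 4 (prior 1/8): the host has 35 equally likely choices, so probability 1/35; weight (1/8)·(1/35) = 1/280.
The weights sum to 1/35.
So P(the gold coin in box 7 | the host opened box 2, box 5, and box 8) = (1/160) / (1/35) = 7/32.

7/32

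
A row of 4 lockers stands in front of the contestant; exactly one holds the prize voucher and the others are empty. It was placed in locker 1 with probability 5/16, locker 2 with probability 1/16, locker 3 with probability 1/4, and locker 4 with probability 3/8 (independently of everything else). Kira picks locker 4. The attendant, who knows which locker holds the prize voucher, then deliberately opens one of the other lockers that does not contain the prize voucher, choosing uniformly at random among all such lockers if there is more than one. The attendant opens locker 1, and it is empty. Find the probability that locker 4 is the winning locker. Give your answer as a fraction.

4/9

Condition on the true location of the prize voucher.
If it is in locker 1 (prior 5/16): the attendant opened locker 1, so this case is ruled out; weight (5/16)·0 = 0.
If it is in locker 2 (prior 1/16): the attendant has 2 equally likely choices, so probability 1/2; weight (1/16)·(1/2) = 1/32.
If it is in locker 3 (prior 1/4): the attendant has 2 equally likely choices, so probability 1/2; weight (1/4)·(1/2) = 1/8.
If it is in locker 4 (prior 3/8): the attendant has 3 equally likely choices, so probability 1/3; weight (3/8)·(1/3) = 1/8.
The weights sum to 9/32.
So P(the prize voucher in locker 4 | the attendant opened locker 1) = (1/8) / (9/32) = 4/9.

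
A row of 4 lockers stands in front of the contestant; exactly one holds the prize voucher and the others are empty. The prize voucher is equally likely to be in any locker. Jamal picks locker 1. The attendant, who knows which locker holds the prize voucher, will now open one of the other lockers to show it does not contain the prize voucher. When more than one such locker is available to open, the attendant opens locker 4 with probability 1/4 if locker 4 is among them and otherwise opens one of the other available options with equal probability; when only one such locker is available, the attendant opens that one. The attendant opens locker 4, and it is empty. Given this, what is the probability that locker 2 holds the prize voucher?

Consider each possible location of the prize voucher in turn.
If it is in any of lockers 1, 2, and 3 (prior 1/4 each): locker 4 is available, opened with probability 1/4; weight (1/4)·(1/4) = 1/16 each.
If it is in locker 4 (prior 1/4): the attendant opened locker 4, so this case is ruled out; weight (1/4)·0 = 0.
The weights sum to 3/16.
So P(the prize voucher in locker 2 | the attendant opened locker 4) = (1/16) / (3/16) = 1/3.

1/3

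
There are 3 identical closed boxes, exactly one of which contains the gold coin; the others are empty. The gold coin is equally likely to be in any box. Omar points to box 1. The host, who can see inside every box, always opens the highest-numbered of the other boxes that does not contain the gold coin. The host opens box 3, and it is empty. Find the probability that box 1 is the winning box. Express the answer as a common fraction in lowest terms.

Condition on the true location of the gold coin.
If it is in either of boxes 1 and 2 (prior 1/3 each): box 3 is the highest-numbered option available, probability 1; weight (1/3)·1 = 1/3 each.
If it is in box 3 (prior 1/3): the host opened box 3, so this case is ruled out; weight (1/3)·0 = 0.
The weights sum to 2/3.
So P(the gold coin in box 1 | the host opened box 3) = (1/3) / (2/3) = 1/2.

1/2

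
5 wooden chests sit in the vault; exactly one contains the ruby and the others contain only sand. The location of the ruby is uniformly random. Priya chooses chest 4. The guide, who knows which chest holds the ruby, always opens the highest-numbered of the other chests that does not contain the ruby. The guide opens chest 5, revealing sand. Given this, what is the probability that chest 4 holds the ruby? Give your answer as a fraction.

Apply Bayes' rule, conditioning on where the ruby actually is.
If it is in any of chests 1, 2, 3, and 4 (prior 1/5 each): chest 5 is the highest-numbered option available, probability 1; weight (1/5)·1 = 1/5 each.
If it is in chest 5 (prior 1/5): the guide opened chest 5, so this case is ruled out; weight (1/5)·0 = 0.
The weights sum to 4/5.
So P(the ruby in chest 4 | the guide opened chest 5) = (1/5) / (4/5) = 1/4.

1/4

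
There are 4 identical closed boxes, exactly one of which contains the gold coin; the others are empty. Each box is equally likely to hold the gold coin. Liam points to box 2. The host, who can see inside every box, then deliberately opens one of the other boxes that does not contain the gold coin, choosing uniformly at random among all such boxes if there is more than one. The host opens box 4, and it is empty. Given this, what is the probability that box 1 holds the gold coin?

Condition on the true location of the gold coin.
If it is in either of boxes 1 and 3 (prior 1/4 each): the host has 2 equally likely choices, so probability 1/2; weight (1/4)·(1/2) = 1/8 each.
If it is in box 2 (prior 1/4): the host has 3 equally likely choices, so probability 1/3; weight (1/4)·(1/3) = 1/12.
If it is in box 4 (prior 1/4): the host opened box 4, so this case is ruled out; weight (1/4)·0 = 0.
The weights sum to 1/3.
So P(the gold coin in box 1 | the host opened box 4) = (1/8) / (1/3) = 3/8.

3/8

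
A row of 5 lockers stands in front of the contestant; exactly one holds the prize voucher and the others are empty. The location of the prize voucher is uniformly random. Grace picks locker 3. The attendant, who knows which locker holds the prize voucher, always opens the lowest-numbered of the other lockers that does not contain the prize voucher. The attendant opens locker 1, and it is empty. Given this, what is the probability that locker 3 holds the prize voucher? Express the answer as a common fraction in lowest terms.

Condition on the true location of the prize voucher.
If it is in locker 1 (prior 1/5): the attendant opened locker 1, so this case is ruled out; weight (1/5)·0 = 0.
If it is in any of lockers 2, 3, 4, and 5 (prior 1/5 each): locker 1 is the lowest-numbered option available, probability 1; weight (1/5)·1 = 1/5 each.
The weights sum to 4/5.
So P(the prize voucher in locker 3 | the attendant opened locker 1) = (1/5) / (4/5) = 1/4.

1/4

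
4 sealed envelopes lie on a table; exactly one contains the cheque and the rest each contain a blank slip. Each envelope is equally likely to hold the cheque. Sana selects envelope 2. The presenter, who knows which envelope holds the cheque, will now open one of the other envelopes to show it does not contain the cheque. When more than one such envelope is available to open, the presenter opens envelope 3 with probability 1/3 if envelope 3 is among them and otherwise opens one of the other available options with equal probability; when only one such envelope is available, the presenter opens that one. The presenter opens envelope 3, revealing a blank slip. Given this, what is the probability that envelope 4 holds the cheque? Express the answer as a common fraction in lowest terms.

1/3

Consider each possible location of the cheque in turn.
If it is in any of envelopes 1, 2, and 4 (prior 1/4 each): envelope 3 is available, opened with probability 1/3; weight (1/4)·(1/3) = 1/12 each.
If it is in envelope 3 (prior 1/4): the presenter opened envelope 3, so this case is ruled out; weight (1/4)·0 = 0.
The weights sum to 1/4.
So P(the cheque in envelope 4 | the presenter opened envelope 3) = (1/12) / (1/4) = 1/3.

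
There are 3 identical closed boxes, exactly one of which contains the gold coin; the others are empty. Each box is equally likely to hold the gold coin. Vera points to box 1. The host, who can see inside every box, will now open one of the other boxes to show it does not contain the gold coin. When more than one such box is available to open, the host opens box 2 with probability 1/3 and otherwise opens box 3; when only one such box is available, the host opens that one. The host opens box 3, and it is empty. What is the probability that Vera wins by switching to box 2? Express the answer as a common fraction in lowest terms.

Condition on the true location of the gold coin.
If it is in box 1 (prior 1/3): box 2 is available but not opened, probability 2/3; weight (1/3)·(2/3) = 2/9.
If it is in box 2 (prior 1/3): only box 3 is available, probability 1; weight (1/3)·1 = 1/3.
If it is in box 3 (prior 1/3): the host opened box 3, so this case is ruled out; weight (1/3)·0 = 0.
The weights sum to 5/9.
So P(the gold coin in box 2 | the host opened box 3) = (1/3) / (5/9) = 3/5.

3/5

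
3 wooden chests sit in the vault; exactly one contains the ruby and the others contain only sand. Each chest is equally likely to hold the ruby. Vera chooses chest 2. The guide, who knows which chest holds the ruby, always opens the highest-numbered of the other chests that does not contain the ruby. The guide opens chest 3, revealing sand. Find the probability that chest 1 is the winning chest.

1/2

Condition on the true location of the ruby.
If it is in either of chests 1 and 2 (prior 1/3 each): chest 3 is the highest-numbered option available, probability 1; weight (1/3)·1 = 1/3 each.
If it is in chest 3 (prior 1/3): the guide opened chest 3, so this case is ruled out; weight (1/3)·0 = 0.
The weights sum to 2/3.
So P(the ruby in chest 1 | the guide opened chest 3) = (1/3) / (2/3) = 1/2.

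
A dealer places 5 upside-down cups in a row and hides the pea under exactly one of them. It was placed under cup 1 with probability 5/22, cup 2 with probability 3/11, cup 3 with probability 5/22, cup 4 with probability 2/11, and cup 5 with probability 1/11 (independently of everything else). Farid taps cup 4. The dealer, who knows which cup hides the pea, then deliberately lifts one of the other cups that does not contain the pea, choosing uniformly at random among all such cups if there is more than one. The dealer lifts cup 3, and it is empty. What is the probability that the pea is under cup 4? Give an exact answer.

Condition on the true location of the pea.
If it is under cup 1 (prior 5/22): the dealer has 3 equally likely choices, so probability 1/3; weight (5/22)·(1/3) = 5/66.
If it is under cup 2 (prior 3/11): the dealer has 3 equally likely choices, so probability 1/3; weight (3/11)·(1/3) = 1/11.
If it is under cup 3 (prior 5/22): the dealer opened cup 3, so this case is ruled out; weight (5/22)·0 = 0.
If it is under cup 4 (prior 2/11): the dealer has 4 equally likely choices, so probability 1/4; weight (2/11)·(1/4) = 1/22.
If it is under cup 5 (prior 1/11): the dealer has 3 equally likely choices, so probability 1/3; weight (1/11)·(1/3) = 1/33.
The weights sum to 8/33.
So P(the pea under cup 4 | the dealer opened cup 3) = (1/22) / (8/33) = 3/16.

3/16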